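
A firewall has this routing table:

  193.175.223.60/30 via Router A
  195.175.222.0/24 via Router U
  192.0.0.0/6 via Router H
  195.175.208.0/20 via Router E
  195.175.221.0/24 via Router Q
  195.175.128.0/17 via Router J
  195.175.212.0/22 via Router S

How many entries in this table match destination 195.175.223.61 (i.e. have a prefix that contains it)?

Prefixes containing 195.175.223.61:
  192.0.0.0/6 (192.0.0.0 - 195.255.255.255)
  195.175.128.0/17 (195.175.128.0 - 195.175.255.255)
  195.175.208.0/20 (195.175.208.0 - 195.175.223.255)
Total matching entries: 3.

3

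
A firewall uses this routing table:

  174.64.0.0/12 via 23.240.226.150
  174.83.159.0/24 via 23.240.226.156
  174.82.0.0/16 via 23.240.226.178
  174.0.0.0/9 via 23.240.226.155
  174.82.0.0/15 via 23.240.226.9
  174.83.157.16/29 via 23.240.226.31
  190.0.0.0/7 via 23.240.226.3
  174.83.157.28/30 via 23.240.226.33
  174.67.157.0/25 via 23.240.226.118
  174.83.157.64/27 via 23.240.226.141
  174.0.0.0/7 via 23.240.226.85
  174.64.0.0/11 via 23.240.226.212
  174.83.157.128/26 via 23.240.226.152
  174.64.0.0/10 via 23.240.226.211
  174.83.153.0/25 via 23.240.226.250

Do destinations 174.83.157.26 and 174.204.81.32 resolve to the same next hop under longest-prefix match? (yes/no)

no

174.83.157.26: longest match 174.82.0.0/15 -> 23.240.226.9
174.204.81.32: longest match 174.0.0.0/7 -> 23.240.226.85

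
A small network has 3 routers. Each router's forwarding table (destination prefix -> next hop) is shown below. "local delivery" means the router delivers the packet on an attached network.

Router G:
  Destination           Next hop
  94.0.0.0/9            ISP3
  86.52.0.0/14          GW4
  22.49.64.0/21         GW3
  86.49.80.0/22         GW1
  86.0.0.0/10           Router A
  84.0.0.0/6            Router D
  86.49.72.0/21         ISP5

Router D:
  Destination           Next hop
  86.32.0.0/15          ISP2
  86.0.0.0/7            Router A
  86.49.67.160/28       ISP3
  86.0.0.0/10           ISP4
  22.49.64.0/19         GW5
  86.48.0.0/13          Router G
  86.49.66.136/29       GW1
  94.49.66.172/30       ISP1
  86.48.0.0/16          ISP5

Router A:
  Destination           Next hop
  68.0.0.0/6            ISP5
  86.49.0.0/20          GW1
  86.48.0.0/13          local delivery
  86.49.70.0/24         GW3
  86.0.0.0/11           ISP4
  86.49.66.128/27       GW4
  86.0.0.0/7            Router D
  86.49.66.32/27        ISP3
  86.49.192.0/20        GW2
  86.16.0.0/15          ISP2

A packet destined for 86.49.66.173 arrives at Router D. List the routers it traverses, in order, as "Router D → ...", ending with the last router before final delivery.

At Router D: longest match for 86.49.66.173 is 86.48.0.0/13 -> Router G
At Router G: longest match for 86.49.66.173 is 86.0.0.0/10 -> Router A
At Router A: longest match for 86.49.66.173 is 86.48.0.0/13 -> local delivery

Router D → Router G → Router A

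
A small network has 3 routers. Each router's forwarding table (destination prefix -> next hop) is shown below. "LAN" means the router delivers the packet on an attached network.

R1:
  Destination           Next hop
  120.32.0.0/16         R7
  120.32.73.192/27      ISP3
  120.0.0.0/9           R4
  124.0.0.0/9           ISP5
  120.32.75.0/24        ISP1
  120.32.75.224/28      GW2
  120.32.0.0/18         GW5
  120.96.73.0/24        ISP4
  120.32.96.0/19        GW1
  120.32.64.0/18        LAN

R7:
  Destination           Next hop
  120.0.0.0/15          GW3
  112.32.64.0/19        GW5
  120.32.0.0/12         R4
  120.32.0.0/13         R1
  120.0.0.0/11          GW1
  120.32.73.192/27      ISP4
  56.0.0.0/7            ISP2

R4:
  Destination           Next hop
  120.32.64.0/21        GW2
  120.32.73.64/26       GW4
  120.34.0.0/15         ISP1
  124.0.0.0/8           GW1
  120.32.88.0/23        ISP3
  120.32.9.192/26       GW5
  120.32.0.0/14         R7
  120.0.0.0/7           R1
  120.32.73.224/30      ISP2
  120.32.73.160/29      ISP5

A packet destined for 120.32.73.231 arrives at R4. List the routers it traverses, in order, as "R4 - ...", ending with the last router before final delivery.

At R4: longest match for 120.32.73.231 is 120.32.0.0/14 -> R7
At R7: longest match for 120.32.73.231 is 120.32.0.0/13 -> R1
At R1: longest match for 120.32.73.231 is 120.32.64.0/18 -> LAN

R4 - R7 - R1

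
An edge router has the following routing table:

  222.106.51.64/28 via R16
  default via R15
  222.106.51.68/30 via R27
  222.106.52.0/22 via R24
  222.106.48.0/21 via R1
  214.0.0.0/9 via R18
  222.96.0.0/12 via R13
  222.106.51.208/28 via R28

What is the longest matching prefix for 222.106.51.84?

222.106.48.0/21

Entries matching 222.106.51.84:
  0.0.0.0/0 (default, matches everything)
  222.96.0.0/12 (222.96.0.0 - 222.111.255.255)
  222.106.48.0/21 (222.106.48.0 - 222.106.55.255)
Most specific is 222.106.48.0/21.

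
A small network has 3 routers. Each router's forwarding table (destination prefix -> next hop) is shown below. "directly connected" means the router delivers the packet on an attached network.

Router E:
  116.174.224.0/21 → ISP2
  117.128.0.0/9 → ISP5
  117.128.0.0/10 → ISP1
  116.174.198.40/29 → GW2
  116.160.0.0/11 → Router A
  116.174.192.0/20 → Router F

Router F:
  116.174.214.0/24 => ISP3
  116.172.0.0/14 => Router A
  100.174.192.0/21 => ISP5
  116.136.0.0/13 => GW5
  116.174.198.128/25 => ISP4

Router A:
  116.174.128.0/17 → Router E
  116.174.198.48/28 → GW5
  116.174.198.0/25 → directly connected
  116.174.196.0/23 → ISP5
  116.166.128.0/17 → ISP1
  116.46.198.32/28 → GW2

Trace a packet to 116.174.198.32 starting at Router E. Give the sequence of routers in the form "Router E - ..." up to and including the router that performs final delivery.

At Router E: longest match for 116.174.198.32 is 116.174.192.0/20 -> Router F
At Router F: longest match for 116.174.198.32 is 116.172.0.0/14 -> Router A
At Router A: longest match for 116.174.198.32 is 116.174.198.0/25 -> directly connected

Router E - Router F - Router A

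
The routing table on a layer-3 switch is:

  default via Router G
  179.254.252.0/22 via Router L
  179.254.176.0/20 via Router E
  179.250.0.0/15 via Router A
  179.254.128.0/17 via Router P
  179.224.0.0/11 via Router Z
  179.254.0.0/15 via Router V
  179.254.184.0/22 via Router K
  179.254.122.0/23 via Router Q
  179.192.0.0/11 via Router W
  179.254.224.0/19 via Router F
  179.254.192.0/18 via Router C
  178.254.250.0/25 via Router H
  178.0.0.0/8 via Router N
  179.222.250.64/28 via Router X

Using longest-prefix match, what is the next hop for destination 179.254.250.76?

Router F

Routes whose prefix contains 179.254.250.76:
  0.0.0.0/0 (default, matches everything) -> Router G
  179.224.0.0/11 (179.224.0.0 - 179.255.255.255) -> Router Z
  179.254.0.0/15 (179.254.0.0 - 179.255.255.255) -> Router V
  179.254.128.0/17 (179.254.128.0 - 179.254.255.255) -> Router P
  179.254.192.0/18 (179.254.192.0 - 179.254.255.255) -> Router C
  179.254.224.0/19 (179.254.224.0 - 179.254.255.255) -> Router F
More-specific entries that do NOT match:
  179.222.250.64/28 (179.222.250.64 - 179.222.250.79) does not contain 179.254.250.76
  178.254.250.0/25 (178.254.250.0 - 178.254.250.127) does not contain 179.254.250.76
  179.254.122.0/23 (179.254.122.0 - 179.254.123.255) does not contain 179.254.250.76
  179.254.252.0/22 (179.254.252.0 - 179.254.255.255) does not contain 179.254.250.76
  179.254.184.0/22 (179.254.184.0 - 179.254.187.255) does not contain 179.254.250.76
  179.254.176.0/20 (179.254.176.0 - 179.254.191.255) does not contain 179.254.250.76
Longest matching prefix is /19 -> next hop Router F.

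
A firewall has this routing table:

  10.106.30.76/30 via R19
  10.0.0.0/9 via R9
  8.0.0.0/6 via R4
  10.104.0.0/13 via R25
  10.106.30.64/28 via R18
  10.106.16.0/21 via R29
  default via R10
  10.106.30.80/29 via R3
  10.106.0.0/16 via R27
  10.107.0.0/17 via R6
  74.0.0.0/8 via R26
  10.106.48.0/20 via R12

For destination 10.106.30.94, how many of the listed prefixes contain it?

Prefixes containing 10.106.30.94:
  0.0.0.0/0 (default, matches everything)
  8.0.0.0/6 (8.0.0.0 - 11.255.255.255)
  10.0.0.0/9 (10.0.0.0 - 10.127.255.255)
  10.104.0.0/13 (10.104.0.0 - 10.111.255.255)
  10.106.0.0/16 (10.106.0.0 - 10.106.255.255)
Total matching entries: 5.

5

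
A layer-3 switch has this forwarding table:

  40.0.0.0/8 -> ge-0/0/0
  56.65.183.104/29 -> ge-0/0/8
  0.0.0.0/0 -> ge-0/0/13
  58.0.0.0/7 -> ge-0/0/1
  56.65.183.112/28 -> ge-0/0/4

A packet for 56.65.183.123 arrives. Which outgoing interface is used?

ge-0/0/4

Routes whose prefix contains 56.65.183.123:
  0.0.0.0/0 (default, matches everything) -> ge-0/0/13
  56.65.183.112/28 (56.65.183.112 - 56.65.183.127) -> ge-0/0/4
More-specific entries that do NOT match:
  56.65.183.104/29 (56.65.183.104 - 56.65.183.111) does not contain 56.65.183.123
Longest matching prefix is /28 -> interface ge-0/0/4.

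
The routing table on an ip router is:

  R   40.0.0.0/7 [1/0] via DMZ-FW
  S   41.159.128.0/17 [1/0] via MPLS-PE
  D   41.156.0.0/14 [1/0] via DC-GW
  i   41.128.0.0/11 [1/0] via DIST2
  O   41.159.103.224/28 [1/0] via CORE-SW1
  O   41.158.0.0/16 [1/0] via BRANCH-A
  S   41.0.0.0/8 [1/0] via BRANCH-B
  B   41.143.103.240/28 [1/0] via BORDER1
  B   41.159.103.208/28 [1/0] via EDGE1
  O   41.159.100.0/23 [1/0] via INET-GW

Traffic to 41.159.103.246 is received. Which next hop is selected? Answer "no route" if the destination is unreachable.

Routes whose prefix contains 41.159.103.246:
  40.0.0.0/7 (40.0.0.0 - 41.255.255.255) -> DMZ-FW
  41.0.0.0/8 (41.0.0.0 - 41.255.255.255) -> BRANCH-B
  41.128.0.0/11 (41.128.0.0 - 41.159.255.255) -> DIST2
  41.156.0.0/14 (41.156.0.0 - 41.159.255.255) -> DC-GW
More-specific entries that do NOT match:
  41.159.103.224/28 (41.159.103.224 - 41.159.103.239) does not contain 41.159.103.246
  41.143.103.240/28 (41.143.103.240 - 41.143.103.255) does not contain 41.159.103.246
  41.159.103.208/28 (41.159.103.208 - 41.159.103.223) does not contain 41.159.103.246
  41.159.100.0/23 (41.159.100.0 - 41.159.101.255) does not contain 41.159.103.246
  41.159.128.0/17 (41.159.128.0 - 41.159.255.255) does not contain 41.159.103.246
  41.158.0.0/16 (41.158.0.0 - 41.158.255.255) does not contain 41.159.103.246
Longest matching prefix is /14 -> next hop DC-GW.

DC-GW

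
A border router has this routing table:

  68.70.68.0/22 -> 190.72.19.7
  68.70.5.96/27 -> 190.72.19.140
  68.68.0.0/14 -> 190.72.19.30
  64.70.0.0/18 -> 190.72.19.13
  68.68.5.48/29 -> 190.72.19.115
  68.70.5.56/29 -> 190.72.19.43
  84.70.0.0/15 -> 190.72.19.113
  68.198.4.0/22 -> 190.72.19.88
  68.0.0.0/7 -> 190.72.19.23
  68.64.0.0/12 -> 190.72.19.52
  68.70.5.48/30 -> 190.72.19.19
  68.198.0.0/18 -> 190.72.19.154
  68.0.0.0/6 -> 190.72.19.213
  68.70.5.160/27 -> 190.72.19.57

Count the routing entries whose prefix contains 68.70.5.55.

4

Prefixes containing 68.70.5.55:
  68.0.0.0/6 (68.0.0.0 - 71.255.255.255)
  68.0.0.0/7 (68.0.0.0 - 69.255.255.255)
  68.64.0.0/12 (68.64.0.0 - 68.79.255.255)
  68.68.0.0/14 (68.68.0.0 - 68.71.255.255)
Total matching entries: 4.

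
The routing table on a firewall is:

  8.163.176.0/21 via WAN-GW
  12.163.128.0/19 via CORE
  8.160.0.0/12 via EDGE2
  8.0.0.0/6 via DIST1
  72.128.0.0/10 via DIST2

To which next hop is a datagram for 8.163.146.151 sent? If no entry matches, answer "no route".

EDGE2

Routes whose prefix contains 8.163.146.151:
  8.0.0.0/6 (8.0.0.0 - 11.255.255.255) -> DIST1
  8.160.0.0/12 (8.160.0.0 - 8.175.255.255) -> EDGE2
More-specific entries that do NOT match:
  8.163.176.0/21 (8.163.176.0 - 8.163.183.255) does not contain 8.163.146.151
  12.163.128.0/19 (12.163.128.0 - 12.163.159.255) does not contain 8.163.146.151
Longest matching prefix is /12 -> next hop EDGE2.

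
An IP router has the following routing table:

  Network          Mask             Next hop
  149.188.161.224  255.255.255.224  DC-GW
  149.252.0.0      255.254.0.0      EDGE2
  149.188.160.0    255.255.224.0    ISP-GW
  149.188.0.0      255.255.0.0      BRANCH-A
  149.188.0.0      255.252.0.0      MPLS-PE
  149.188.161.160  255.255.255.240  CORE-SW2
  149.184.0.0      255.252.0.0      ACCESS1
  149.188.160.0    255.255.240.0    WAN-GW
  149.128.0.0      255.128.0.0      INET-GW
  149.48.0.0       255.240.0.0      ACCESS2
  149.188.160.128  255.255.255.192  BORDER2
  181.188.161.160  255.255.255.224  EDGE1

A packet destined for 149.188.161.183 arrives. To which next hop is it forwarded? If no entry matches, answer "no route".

Routes whose prefix contains 149.188.161.183:
  149.128.0.0/9 (149.128.0.0 - 149.255.255.255) -> INET-GW
  149.188.0.0/14 (149.188.0.0 - 149.191.255.255) -> MPLS-PE
  149.188.0.0/16 (149.188.0.0 - 149.188.255.255) -> BRANCH-A
  149.188.160.0/19 (149.188.160.0 - 149.188.191.255) -> ISP-GW
  149.188.160.0/20 (149.188.160.0 - 149.188.175.255) -> WAN-GW
More-specific entries that do NOT match:
  149.188.161.160/28 (149.188.161.160 - 149.188.161.175) does not contain 149.188.161.183
  149.188.161.224/27 (149.188.161.224 - 149.188.161.255) does not contain 149.188.161.183
  181.188.161.160/27 (181.188.161.160 - 181.188.161.191) does not contain 149.188.161.183
  149.188.160.128/26 (149.188.160.128 - 149.188.160.191) does not contain 149.188.161.183
Longest matching prefix is /20 -> next hop WAN-GW.

WAN-GW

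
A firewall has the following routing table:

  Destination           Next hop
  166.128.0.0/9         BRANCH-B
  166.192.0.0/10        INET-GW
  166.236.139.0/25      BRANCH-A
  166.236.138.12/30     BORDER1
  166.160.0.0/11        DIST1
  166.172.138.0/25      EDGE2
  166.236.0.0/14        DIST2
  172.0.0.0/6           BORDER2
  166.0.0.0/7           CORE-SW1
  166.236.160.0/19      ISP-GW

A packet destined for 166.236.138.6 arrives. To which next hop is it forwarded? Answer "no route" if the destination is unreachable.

Routes whose prefix contains 166.236.138.6:
  166.0.0.0/7 (166.0.0.0 - 167.255.255.255) -> CORE-SW1
  166.128.0.0/9 (166.128.0.0 - 166.255.255.255) -> BRANCH-B
  166.192.0.0/10 (166.192.0.0 - 166.255.255.255) -> INET-GW
  166.236.0.0/14 (166.236.0.0 - 166.239.255.255) -> DIST2
More-specific entries that do NOT match:
  166.236.138.12/30 (166.236.138.12 - 166.236.138.15) does not contain 166.236.138.6
  166.236.139.0/25 (166.236.139.0 - 166.236.139.127) does not contain 166.236.138.6
  166.172.138.0/25 (166.172.138.0 - 166.172.138.127) does not contain 166.236.138.6
  166.236.160.0/19 (166.236.160.0 - 166.236.191.255) does not contain 166.236.138.6
Longest matching prefix is /14 -> next hop DIST2.

DIST2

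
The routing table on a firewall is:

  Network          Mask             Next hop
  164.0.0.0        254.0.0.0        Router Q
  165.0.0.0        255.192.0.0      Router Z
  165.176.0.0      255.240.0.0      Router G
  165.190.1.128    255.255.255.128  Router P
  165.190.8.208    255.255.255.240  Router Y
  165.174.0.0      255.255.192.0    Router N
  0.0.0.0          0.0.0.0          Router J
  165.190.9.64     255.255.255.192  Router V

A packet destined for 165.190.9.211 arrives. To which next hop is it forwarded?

Router G

Routes whose prefix contains 165.190.9.211:
  0.0.0.0/0 (default, matches everything) -> Router J
  164.0.0.0/7 (164.0.0.0 - 165.255.255.255) -> Router Q
  165.176.0.0/12 (165.176.0.0 - 165.191.255.255) -> Router G
More-specific entries that do NOT match:
  165.190.8.208/28 (165.190.8.208 - 165.190.8.223) does not contain 165.190.9.211
  165.190.9.64/26 (165.190.9.64 - 165.190.9.127) does not contain 165.190.9.211
  165.190.1.128/25 (165.190.1.128 - 165.190.1.255) does not contain 165.190.9.211
  165.174.0.0/18 (165.174.0.0 - 165.174.63.255) does not contain 165.190.9.211
Longest matching prefix is /12 -> next hop Router G.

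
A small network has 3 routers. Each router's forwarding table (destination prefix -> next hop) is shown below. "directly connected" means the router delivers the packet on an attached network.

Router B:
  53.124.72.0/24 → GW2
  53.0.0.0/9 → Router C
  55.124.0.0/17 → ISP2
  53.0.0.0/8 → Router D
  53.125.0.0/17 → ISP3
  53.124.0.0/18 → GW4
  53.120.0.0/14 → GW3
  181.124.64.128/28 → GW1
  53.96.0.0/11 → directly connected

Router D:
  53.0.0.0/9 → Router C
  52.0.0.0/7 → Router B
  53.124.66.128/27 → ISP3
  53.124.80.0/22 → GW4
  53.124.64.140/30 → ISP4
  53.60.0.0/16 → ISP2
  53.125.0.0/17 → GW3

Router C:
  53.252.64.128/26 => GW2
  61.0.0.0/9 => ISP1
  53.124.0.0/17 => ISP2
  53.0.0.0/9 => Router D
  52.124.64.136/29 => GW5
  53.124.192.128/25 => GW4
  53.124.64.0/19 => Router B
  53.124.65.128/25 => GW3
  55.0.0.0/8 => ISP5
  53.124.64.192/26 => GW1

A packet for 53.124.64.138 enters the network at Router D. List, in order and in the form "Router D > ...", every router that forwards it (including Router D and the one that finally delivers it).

At Router D: longest match for 53.124.64.138 is 53.0.0.0/9 -> Router C
At Router C: longest match for 53.124.64.138 is 53.124.64.0/19 -> Router B
At Router B: longest match for 53.124.64.138 is 53.96.0.0/11 -> directly connected

Router D > Router C > Router B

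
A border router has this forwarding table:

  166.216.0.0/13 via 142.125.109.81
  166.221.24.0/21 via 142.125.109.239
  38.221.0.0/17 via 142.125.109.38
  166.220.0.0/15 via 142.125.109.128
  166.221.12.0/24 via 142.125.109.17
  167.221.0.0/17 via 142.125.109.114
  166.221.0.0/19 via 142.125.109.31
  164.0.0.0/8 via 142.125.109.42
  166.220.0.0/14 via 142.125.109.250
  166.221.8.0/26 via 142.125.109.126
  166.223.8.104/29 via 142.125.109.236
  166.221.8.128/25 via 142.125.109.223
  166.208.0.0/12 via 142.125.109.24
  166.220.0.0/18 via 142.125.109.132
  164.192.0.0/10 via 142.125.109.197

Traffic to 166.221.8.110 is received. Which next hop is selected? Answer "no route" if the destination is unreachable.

Routes whose prefix contains 166.221.8.110:
  166.208.0.0/12 (166.208.0.0 - 166.223.255.255) -> 142.125.109.24
  166.216.0.0/13 (166.216.0.0 - 166.223.255.255) -> 142.125.109.81
  166.220.0.0/14 (166.220.0.0 - 166.223.255.255) -> 142.125.109.250
  166.220.0.0/15 (166.220.0.0 - 166.221.255.255) -> 142.125.109.128
  166.221.0.0/19 (166.221.0.0 - 166.221.31.255) -> 142.125.109.31
More-specific entries that do NOT match:
  166.223.8.104/29 (166.223.8.104 - 166.223.8.111) does not contain 166.221.8.110
  166.221.8.0/26 (166.221.8.0 - 166.221.8.63) does not contain 166.221.8.110
  166.221.8.128/25 (166.221.8.128 - 166.221.8.255) does not contain 166.221.8.110
  166.221.12.0/24 (166.221.12.0 - 166.221.12.255) does not contain 166.221.8.110
  166.221.24.0/21 (166.221.24.0 - 166.221.31.255) does not contain 166.221.8.110
Longest matching prefix is /19 -> next hop 142.125.109.31.

142.125.109.31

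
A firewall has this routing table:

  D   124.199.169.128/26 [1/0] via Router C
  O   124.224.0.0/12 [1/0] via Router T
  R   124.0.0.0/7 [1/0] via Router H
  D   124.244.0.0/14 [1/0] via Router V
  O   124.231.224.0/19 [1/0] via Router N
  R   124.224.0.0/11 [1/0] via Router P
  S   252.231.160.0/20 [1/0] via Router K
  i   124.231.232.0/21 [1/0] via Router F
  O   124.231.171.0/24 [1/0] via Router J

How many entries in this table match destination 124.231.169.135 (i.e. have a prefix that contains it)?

Prefixes containing 124.231.169.135:
  124.0.0.0/7 (124.0.0.0 - 125.255.255.255)
  124.224.0.0/11 (124.224.0.0 - 124.255.255.255)
  124.224.0.0/12 (124.224.0.0 - 124.239.255.255)
Total matching entries: 3.

3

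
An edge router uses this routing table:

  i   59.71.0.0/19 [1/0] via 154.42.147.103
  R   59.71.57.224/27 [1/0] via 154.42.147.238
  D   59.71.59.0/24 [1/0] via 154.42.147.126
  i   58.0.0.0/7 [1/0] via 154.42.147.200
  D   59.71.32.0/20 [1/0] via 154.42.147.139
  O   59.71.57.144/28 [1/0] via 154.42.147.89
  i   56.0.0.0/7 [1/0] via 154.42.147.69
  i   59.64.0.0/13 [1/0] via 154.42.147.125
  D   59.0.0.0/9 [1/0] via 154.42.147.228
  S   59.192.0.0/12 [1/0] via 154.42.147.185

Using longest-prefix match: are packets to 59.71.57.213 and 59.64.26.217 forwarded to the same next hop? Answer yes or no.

yes

59.71.57.213: longest match 59.64.0.0/13 -> 154.42.147.125
59.64.26.217: longest match 59.64.0.0/13 -> 154.42.147.125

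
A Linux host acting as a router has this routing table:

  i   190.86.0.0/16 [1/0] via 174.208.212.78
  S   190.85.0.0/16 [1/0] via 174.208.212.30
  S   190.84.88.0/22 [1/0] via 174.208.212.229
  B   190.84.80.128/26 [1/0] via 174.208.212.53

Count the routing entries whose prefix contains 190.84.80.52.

No listed prefix contains 190.84.80.52.
Total matching entries: 0.

0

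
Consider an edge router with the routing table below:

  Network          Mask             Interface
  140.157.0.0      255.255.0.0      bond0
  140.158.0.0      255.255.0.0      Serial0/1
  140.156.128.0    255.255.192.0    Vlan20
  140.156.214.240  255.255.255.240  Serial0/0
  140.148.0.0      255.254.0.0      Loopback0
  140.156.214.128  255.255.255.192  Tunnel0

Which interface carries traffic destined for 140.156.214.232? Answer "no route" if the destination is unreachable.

No entry's prefix contains 140.156.214.232; there is no default route.

no route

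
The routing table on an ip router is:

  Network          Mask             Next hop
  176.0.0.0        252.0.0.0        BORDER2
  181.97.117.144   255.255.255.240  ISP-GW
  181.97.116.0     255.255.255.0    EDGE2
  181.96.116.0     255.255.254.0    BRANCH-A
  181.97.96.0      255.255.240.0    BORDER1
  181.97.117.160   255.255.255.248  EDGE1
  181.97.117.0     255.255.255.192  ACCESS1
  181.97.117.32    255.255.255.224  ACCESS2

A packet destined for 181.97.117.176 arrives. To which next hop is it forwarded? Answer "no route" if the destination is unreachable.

No entry's prefix contains 181.97.117.176; there is no default route.

no route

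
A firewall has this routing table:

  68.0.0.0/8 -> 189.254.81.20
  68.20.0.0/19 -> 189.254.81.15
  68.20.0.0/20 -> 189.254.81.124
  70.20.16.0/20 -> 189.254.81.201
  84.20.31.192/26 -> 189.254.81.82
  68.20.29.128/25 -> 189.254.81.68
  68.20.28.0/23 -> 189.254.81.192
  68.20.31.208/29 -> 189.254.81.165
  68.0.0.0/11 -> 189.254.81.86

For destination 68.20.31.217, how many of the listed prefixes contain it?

Prefixes containing 68.20.31.217:
  68.0.0.0/8 (68.0.0.0 - 68.255.255.255)
  68.0.0.0/11 (68.0.0.0 - 68.31.255.255)
  68.20.0.0/19 (68.20.0.0 - 68.20.31.255)
Total matching entries: 3.

3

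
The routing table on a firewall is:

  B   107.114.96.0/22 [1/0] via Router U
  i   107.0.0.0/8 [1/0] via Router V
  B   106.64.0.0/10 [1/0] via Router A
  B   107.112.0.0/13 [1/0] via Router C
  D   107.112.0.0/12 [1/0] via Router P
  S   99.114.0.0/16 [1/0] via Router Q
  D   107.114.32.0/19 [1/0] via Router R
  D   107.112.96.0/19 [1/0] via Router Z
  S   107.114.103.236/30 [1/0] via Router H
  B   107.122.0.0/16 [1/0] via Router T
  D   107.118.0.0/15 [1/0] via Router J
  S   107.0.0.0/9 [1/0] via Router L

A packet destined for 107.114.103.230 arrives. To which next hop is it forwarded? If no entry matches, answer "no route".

Routes whose prefix contains 107.114.103.230:
  107.0.0.0/8 (107.0.0.0 - 107.255.255.255) -> Router V
  107.0.0.0/9 (107.0.0.0 - 107.127.255.255) -> Router L
  107.112.0.0/12 (107.112.0.0 - 107.127.255.255) -> Router P
  107.112.0.0/13 (107.112.0.0 - 107.119.255.255) -> Router C
More-specific entries that do NOT match:
  107.114.103.236/30 (107.114.103.236 - 107.114.103.239) does not contain 107.114.103.230
  107.114.96.0/22 (107.114.96.0 - 107.114.99.255) does not contain 107.114.103.230
  107.114.32.0/19 (107.114.32.0 - 107.114.63.255) does not contain 107.114.103.230
  107.112.96.0/19 (107.112.96.0 - 107.112.127.255) does not contain 107.114.103.230
  99.114.0.0/16 (99.114.0.0 - 99.114.255.255) does not contain 107.114.103.230
  107.122.0.0/16 (107.122.0.0 - 107.122.255.255) does not contain 107.114.103.230
  107.118.0.0/15 (107.118.0.0 - 107.119.255.255) does not contain 107.114.103.230
Longest matching prefix is /13 -> next hop Router C.

Router C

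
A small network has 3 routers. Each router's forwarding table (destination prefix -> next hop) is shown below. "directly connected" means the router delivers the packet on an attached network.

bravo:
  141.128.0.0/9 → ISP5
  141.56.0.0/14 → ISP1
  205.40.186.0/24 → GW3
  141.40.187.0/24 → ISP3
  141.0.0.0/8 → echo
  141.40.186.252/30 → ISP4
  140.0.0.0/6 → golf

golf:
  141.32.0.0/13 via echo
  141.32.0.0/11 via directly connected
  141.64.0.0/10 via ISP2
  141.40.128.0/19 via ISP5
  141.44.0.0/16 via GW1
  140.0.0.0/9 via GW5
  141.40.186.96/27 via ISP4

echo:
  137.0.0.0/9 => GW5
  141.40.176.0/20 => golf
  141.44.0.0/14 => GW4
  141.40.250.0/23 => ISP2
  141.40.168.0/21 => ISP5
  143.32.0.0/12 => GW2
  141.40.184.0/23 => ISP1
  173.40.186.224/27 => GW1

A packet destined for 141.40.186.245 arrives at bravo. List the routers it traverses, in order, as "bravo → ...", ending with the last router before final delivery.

At bravo: longest match for 141.40.186.245 is 141.0.0.0/8 -> echo
At echo: longest match for 141.40.186.245 is 141.40.176.0/20 -> golf
At golf: longest match for 141.40.186.245 is 141.32.0.0/11 -> directly connected

bravo → echo → golf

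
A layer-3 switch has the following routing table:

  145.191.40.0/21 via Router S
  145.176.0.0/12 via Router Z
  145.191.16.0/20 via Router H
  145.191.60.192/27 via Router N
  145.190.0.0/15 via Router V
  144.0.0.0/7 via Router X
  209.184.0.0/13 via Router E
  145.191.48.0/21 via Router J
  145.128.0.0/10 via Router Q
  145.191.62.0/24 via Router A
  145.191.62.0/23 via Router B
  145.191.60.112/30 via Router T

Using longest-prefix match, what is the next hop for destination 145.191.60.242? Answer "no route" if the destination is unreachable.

Router V

Routes whose prefix contains 145.191.60.242:
  144.0.0.0/7 (144.0.0.0 - 145.255.255.255) -> Router X
  145.128.0.0/10 (145.128.0.0 - 145.191.255.255) -> Router Q
  145.176.0.0/12 (145.176.0.0 - 145.191.255.255) -> Router Z
  145.190.0.0/15 (145.190.0.0 - 145.191.255.255) -> Router V
More-specific entries that do NOT match:
  145.191.60.112/30 (145.191.60.112 - 145.191.60.115) does not contain 145.191.60.242
  145.191.60.192/27 (145.191.60.192 - 145.191.60.223) does not contain 145.191.60.242
  145.191.62.0/24 (145.191.62.0 - 145.191.62.255) does not contain 145.191.60.242
  145.191.62.0/23 (145.191.62.0 - 145.191.63.255) does not contain 145.191.60.242
  145.191.40.0/21 (145.191.40.0 - 145.191.47.255) does not contain 145.191.60.242
  145.191.48.0/21 (145.191.48.0 - 145.191.55.255) does not contain 145.191.60.242
  145.191.16.0/20 (145.191.16.0 - 145.191.31.255) does not contain 145.191.60.242
Longest matching prefix is /15 -> next hop Router V.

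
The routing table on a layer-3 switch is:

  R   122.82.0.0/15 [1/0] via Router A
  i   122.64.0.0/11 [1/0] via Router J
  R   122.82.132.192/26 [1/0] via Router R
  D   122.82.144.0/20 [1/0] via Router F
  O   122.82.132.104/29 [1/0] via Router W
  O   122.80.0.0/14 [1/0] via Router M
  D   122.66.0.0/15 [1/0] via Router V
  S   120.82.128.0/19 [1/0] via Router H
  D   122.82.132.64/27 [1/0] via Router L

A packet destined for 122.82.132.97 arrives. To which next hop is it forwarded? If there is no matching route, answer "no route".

Routes whose prefix contains 122.82.132.97:
  122.64.0.0/11 (122.64.0.0 - 122.95.255.255) -> Router J
  122.80.0.0/14 (122.80.0.0 - 122.83.255.255) -> Router M
  122.82.0.0/15 (122.82.0.0 - 122.83.255.255) -> Router A
More-specific entries that do NOT match:
  122.82.132.104/29 (122.82.132.104 - 122.82.132.111) does not contain 122.82.132.97
  122.82.132.64/27 (122.82.132.64 - 122.82.132.95) does not contain 122.82.132.97
  122.82.132.192/26 (122.82.132.192 - 122.82.132.255) does not contain 122.82.132.97
  122.82.144.0/20 (122.82.144.0 - 122.82.159.255) does not contain 122.82.132.97
  120.82.128.0/19 (120.82.128.0 - 120.82.159.255) does not contain 122.82.132.97
Longest matching prefix is /15 -> next hop Router A.

Router A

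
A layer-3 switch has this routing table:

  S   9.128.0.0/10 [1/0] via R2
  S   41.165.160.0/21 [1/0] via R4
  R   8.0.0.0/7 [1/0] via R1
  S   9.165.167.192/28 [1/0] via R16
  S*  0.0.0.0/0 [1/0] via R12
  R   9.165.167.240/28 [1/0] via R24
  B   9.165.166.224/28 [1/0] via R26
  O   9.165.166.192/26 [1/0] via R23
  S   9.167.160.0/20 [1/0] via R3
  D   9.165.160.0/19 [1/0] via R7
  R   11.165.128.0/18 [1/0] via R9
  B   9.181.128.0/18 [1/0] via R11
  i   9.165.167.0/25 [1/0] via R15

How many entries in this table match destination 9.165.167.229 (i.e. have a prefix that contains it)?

Prefixes containing 9.165.167.229:
  0.0.0.0/0 (default, matches everything)
  8.0.0.0/7 (8.0.0.0 - 9.255.255.255)
  9.128.0.0/10 (9.128.0.0 - 9.191.255.255)
  9.165.160.0/19 (9.165.160.0 - 9.165.191.255)
Total matching entries: 4.

4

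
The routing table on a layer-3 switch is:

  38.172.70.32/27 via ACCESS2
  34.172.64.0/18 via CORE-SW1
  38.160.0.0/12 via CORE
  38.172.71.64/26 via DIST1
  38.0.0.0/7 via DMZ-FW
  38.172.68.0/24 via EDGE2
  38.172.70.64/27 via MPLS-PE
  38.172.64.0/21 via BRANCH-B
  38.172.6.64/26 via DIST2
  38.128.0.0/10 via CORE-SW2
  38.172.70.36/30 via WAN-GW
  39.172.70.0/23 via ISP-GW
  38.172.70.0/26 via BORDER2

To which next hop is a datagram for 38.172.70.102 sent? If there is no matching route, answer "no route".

Routes whose prefix contains 38.172.70.102:
  38.0.0.0/7 (38.0.0.0 - 39.255.255.255) -> DMZ-FW
  38.128.0.0/10 (38.128.0.0 - 38.191.255.255) -> CORE-SW2
  38.160.0.0/12 (38.160.0.0 - 38.175.255.255) -> CORE
  38.172.64.0/21 (38.172.64.0 - 38.172.71.255) -> BRANCH-B
More-specific entries that do NOT match:
  38.172.70.36/30 (38.172.70.36 - 38.172.70.39) does not contain 38.172.70.102
  38.172.70.32/27 (38.172.70.32 - 38.172.70.63) does not contain 38.172.70.102
  38.172.70.64/27 (38.172.70.64 - 38.172.70.95) does not contain 38.172.70.102
  38.172.71.64/26 (38.172.71.64 - 38.172.71.127) does not contain 38.172.70.102
  38.172.6.64/26 (38.172.6.64 - 38.172.6.127) does not contain 38.172.70.102
  38.172.70.0/26 (38.172.70.0 - 38.172.70.63) does not contain 38.172.70.102
  38.172.68.0/24 (38.172.68.0 - 38.172.68.255) does not contain 38.172.70.102
  39.172.70.0/23 (39.172.70.0 - 39.172.71.255) does not contain 38.172.70.102
Longest matching prefix is /21 -> next hop BRANCH-B.

BRANCH-B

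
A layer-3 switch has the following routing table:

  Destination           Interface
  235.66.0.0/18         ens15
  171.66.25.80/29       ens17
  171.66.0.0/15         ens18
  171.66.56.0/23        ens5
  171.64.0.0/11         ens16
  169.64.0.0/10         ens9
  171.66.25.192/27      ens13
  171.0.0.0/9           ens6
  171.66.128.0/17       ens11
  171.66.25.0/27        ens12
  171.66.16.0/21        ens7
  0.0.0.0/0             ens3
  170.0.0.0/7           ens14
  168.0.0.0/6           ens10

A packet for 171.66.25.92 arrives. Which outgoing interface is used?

ens18

Routes whose prefix contains 171.66.25.92:
  0.0.0.0/0 (default, matches everything) -> ens3
  168.0.0.0/6 (168.0.0.0 - 171.255.255.255) -> ens10
  170.0.0.0/7 (170.0.0.0 - 171.255.255.255) -> ens14
  171.0.0.0/9 (171.0.0.0 - 171.127.255.255) -> ens6
  171.64.0.0/11 (171.64.0.0 - 171.95.255.255) -> ens16
  171.66.0.0/15 (171.66.0.0 - 171.67.255.255) -> ens18
More-specific entries that do NOT match:
  171.66.25.80/29 (171.66.25.80 - 171.66.25.87) does not contain 171.66.25.92
  171.66.25.192/27 (171.66.25.192 - 171.66.25.223) does not contain 171.66.25.92
  171.66.25.0/27 (171.66.25.0 - 171.66.25.31) does not contain 171.66.25.92
  171.66.56.0/23 (171.66.56.0 - 171.66.57.255) does not contain 171.66.25.92
  171.66.16.0/21 (171.66.16.0 - 171.66.23.255) does not contain 171.66.25.92
  235.66.0.0/18 (235.66.0.0 - 235.66.63.255) does not contain 171.66.25.92
  171.66.128.0/17 (171.66.128.0 - 171.66.255.255) does not contain 171.66.25.92
Longest matching prefix is /15 -> interface ens18.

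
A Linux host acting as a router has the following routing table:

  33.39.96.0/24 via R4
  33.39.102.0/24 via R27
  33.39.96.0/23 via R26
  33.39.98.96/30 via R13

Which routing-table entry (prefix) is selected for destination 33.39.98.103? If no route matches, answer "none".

33.39.98.103 is outside every listed prefix and there is no default route.

none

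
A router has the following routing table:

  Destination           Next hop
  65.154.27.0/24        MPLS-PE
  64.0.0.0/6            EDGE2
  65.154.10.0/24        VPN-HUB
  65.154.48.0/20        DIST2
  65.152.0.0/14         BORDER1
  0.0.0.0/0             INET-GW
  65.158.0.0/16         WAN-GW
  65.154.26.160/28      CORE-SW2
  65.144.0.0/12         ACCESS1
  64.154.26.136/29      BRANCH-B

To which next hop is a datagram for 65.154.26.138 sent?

BORDER1

Routes whose prefix contains 65.154.26.138:
  0.0.0.0/0 (default, matches everything) -> INET-GW
  64.0.0.0/6 (64.0.0.0 - 67.255.255.255) -> EDGE2
  65.144.0.0/12 (65.144.0.0 - 65.159.255.255) -> ACCESS1
  65.152.0.0/14 (65.152.0.0 - 65.155.255.255) -> BORDER1
More-specific entries that do NOT match:
  64.154.26.136/29 (64.154.26.136 - 64.154.26.143) does not contain 65.154.26.138
  65.154.26.160/28 (65.154.26.160 - 65.154.26.175) does not contain 65.154.26.138
  65.154.27.0/24 (65.154.27.0 - 65.154.27.255) does not contain 65.154.26.138
  65.154.10.0/24 (65.154.10.0 - 65.154.10.255) does not contain 65.154.26.138
  65.154.48.0/20 (65.154.48.0 - 65.154.63.255) does not contain 65.154.26.138
  65.158.0.0/16 (65.158.0.0 - 65.158.255.255) does not contain 65.154.26.138
Longest matching prefix is /14 -> next hop BORDER1.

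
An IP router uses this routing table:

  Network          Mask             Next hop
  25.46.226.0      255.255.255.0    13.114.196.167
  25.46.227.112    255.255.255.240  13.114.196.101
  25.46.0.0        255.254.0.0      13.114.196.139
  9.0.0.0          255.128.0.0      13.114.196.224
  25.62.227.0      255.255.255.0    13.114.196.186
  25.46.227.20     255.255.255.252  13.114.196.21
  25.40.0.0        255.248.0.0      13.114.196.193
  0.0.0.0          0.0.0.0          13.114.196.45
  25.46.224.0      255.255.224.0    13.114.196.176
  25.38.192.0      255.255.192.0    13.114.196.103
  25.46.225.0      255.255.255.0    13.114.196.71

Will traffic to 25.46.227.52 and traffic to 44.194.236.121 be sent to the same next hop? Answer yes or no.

no

25.46.227.52: longest match 25.46.224.0/19 -> 13.114.196.176
44.194.236.121: longest match 0.0.0.0/0 -> 13.114.196.45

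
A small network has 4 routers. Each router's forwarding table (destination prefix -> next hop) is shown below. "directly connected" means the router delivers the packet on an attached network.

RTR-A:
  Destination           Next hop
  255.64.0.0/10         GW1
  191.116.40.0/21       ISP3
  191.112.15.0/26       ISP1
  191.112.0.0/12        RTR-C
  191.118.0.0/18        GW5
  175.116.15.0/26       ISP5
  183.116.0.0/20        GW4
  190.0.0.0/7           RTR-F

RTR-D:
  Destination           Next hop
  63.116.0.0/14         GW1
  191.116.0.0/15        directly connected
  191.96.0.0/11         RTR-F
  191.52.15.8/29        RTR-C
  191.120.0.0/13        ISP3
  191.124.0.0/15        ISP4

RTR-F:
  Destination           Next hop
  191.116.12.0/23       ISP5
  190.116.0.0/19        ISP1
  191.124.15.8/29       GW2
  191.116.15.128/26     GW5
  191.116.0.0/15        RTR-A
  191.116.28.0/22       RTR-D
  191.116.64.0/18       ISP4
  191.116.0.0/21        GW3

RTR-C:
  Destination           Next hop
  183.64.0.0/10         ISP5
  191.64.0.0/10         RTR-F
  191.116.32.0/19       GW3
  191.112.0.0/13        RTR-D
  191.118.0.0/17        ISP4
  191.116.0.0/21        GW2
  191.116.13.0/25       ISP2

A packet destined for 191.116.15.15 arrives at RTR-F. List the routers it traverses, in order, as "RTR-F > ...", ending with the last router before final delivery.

RTR-F > RTR-A > RTR-C > RTR-D

At RTR-F: longest match for 191.116.15.15 is 191.116.0.0/15 -> RTR-A
At RTR-A: longest match for 191.116.15.15 is 191.112.0.0/12 -> RTR-C
At RTR-C: longest match for 191.116.15.15 is 191.112.0.0/13 -> RTR-D
At RTR-D: longest match for 191.116.15.15 is 191.116.0.0/15 -> directly connected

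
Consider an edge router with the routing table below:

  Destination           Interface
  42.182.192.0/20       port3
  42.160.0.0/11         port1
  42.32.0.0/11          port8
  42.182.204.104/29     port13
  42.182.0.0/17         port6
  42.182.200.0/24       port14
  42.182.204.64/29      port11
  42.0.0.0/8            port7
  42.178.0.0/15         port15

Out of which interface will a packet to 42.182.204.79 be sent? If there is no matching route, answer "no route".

port3

Routes whose prefix contains 42.182.204.79:
  42.0.0.0/8 (42.0.0.0 - 42.255.255.255) -> port7
  42.160.0.0/11 (42.160.0.0 - 42.191.255.255) -> port1
  42.182.192.0/20 (42.182.192.0 - 42.182.207.255) -> port3
More-specific entries that do NOT match:
  42.182.204.104/29 (42.182.204.104 - 42.182.204.111) does not contain 42.182.204.79
  42.182.204.64/29 (42.182.204.64 - 42.182.204.71) does not contain 42.182.204.79
  42.182.200.0/24 (42.182.200.0 - 42.182.200.255) does not contain 42.182.204.79
Longest matching prefix is /20 -> interface port3.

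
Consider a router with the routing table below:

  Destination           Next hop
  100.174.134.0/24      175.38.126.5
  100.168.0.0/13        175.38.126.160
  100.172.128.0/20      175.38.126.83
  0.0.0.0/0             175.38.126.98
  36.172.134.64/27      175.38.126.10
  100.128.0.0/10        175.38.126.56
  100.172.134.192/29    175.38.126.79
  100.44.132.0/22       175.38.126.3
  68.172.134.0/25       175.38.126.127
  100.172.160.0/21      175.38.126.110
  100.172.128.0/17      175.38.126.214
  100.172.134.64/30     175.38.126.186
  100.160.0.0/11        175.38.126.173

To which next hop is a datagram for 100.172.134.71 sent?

Routes whose prefix contains 100.172.134.71:
  0.0.0.0/0 (default, matches everything) -> 175.38.126.98
  100.128.0.0/10 (100.128.0.0 - 100.191.255.255) -> 175.38.126.56
  100.160.0.0/11 (100.160.0.0 - 100.191.255.255) -> 175.38.126.173
  100.168.0.0/13 (100.168.0.0 - 100.175.255.255) -> 175.38.126.160
  100.172.128.0/17 (100.172.128.0 - 100.172.255.255) -> 175.38.126.214
  100.172.128.0/20 (100.172.128.0 - 100.172.143.255) -> 175.38.126.83
More-specific entries that do NOT match:
  100.172.134.64/30 (100.172.134.64 - 100.172.134.67) does not contain 100.172.134.71
  100.172.134.192/29 (100.172.134.192 - 100.172.134.199) does not contain 100.172.134.71
  36.172.134.64/27 (36.172.134.64 - 36.172.134.95) does not contain 100.172.134.71
  68.172.134.0/25 (68.172.134.0 - 68.172.134.127) does not contain 100.172.134.71
  100.174.134.0/24 (100.174.134.0 - 100.174.134.255) does not contain 100.172.134.71
  100.44.132.0/22 (100.44.132.0 - 100.44.135.255) does not contain 100.172.134.71
  100.172.160.0/21 (100.172.160.0 - 100.172.167.255) does not contain 100.172.134.71
Longest matching prefix is /20 -> next hop 175.38.126.83.

175.38.126.83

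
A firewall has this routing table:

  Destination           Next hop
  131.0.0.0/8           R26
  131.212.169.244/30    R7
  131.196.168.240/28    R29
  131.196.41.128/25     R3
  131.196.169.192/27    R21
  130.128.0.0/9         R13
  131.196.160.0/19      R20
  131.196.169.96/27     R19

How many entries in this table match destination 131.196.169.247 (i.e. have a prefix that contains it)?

2

Prefixes containing 131.196.169.247:
  131.0.0.0/8 (131.0.0.0 - 131.255.255.255)
  131.196.160.0/19 (131.196.160.0 - 131.196.191.255)
Total matching entries: 2.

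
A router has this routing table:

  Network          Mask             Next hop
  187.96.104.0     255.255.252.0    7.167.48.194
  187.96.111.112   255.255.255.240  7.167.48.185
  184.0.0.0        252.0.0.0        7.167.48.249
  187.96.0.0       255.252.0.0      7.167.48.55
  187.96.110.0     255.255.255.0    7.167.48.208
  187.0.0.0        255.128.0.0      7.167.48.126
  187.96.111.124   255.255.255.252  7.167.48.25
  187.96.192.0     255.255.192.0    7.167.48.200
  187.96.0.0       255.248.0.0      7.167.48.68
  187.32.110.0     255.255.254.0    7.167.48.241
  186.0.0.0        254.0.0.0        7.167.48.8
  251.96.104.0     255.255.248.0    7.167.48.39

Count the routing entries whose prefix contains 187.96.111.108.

5

Prefixes containing 187.96.111.108:
  184.0.0.0/6 (184.0.0.0 - 187.255.255.255)
  186.0.0.0/7 (186.0.0.0 - 187.255.255.255)
  187.0.0.0/9 (187.0.0.0 - 187.127.255.255)
  187.96.0.0/13 (187.96.0.0 - 187.103.255.255)
  187.96.0.0/14 (187.96.0.0 - 187.99.255.255)
Total matching entries: 5.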